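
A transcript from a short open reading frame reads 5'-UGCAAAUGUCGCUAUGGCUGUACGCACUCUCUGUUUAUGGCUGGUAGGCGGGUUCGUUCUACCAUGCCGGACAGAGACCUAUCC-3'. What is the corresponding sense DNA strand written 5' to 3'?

5'-TGCAAATGTCGCTATGGCTGTACGCACTCTCTGTTTATGGCTGGTAGGCGGGTTCGTTCTACCATGCCGGACAGAGACCTATCC-3'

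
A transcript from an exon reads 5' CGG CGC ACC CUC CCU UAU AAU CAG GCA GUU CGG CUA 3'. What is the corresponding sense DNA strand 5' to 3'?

The coding DNA strand has the same 5'→3' sequence as the mRNA with U replaced by T.

5'-CGGCGCACCCTCCCTTATAATCAGGCAGTTCGGCTA-3'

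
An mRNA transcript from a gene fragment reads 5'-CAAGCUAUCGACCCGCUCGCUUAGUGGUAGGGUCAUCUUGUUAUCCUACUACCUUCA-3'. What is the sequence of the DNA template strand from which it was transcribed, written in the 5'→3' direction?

5'-TGAAGGTAGTAGGATAACAAGATGACCCTACCACTAAGCGAGCGGGTCGATAGCTTG-3'

Replace U with T to get the coding DNA strand: CAAGCTATCGACCCGCTCGCTTAGTGGTAGGGTCATCTTGTTATCCTACTACCTTCA. The template strand is its reverse complement (complement GTTCGATAGCTGGGCGAGCGAATCACCATCCCAGTAGAACAATAGGATGATGGAAGT, then reverse).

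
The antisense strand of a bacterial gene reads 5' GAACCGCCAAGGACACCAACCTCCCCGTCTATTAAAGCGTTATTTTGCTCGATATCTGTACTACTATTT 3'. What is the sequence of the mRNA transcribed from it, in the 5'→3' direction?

5'-AAAUAGUAGUACAGAUAUCGAGCAAAAUAACGCUUUAAUAGACGGGGAGGUUGGUGUCCUUGGCGGUUC-3'

RNA polymerase reads the template 3'→5' and synthesizes mRNA 5'→3' by base-pairing (A→U, T→A, G↔C). The complement of the template is CTTGGCGGTTCCTGTGGTTGGAGGGGCAGATAATTTCGCAATAAAACGAGCTATAGACATGATGATAAA; antiparallel, so 5'→3' the coding strand is AAATAGTAGTACAGATATCGAGCAAAATAACGCTTTAATAGACGGGGAGGTTGGTGTCCTTGGCGGTTC. Replace T with U for the mRNA.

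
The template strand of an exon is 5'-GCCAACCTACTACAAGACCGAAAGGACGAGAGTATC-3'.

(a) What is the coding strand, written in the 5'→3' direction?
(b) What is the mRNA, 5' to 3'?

(a) The coding strand is the reverse complement of the template: complement CGGTTGGATGATGTTCTGGCTTTCCTGCTCTCATAG, then reverse.
(b) mRNA has the coding-strand sequence with T→U.

(a) 5'-GATACTCTCGTCCTTTCGGTCTTGTAGTAGGTTGGC-3'
(b) 5'-GAUACUCUCGUCCUUUCGGUCUUGUAGUAGGUUGGC-3'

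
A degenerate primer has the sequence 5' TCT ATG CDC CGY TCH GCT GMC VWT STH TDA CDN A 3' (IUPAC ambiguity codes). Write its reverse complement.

Standard pairs A↔T, G↔C; ambiguity codes pair Y↔R, M↔K, W↔W, S↔S, D↔H, V↔B, N↔N. Complement (AGATACGHGGCRAGDCGACKGBWASADAHTGHNT), then reverse for 5'→3'.

5'-TNHGTHADASAWBGKCAGCDGARCGGHGCATAGA-3'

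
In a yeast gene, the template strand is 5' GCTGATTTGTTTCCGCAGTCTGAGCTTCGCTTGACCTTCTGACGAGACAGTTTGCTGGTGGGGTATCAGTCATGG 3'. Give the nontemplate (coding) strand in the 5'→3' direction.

5'-CCATGACTGATACCCCACCAGCAAACTGTCTCGTCAGAAGGTCAAGCGAAGCTCAGACTGCGGAAACAAATCAGC-3'

The coding strand is complementary and antiparallel to the template: take the complement (A↔T, G↔C) and reverse.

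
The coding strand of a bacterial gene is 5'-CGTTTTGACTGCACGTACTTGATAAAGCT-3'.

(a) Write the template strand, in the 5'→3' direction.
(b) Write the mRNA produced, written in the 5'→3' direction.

(a) The template strand is the reverse complement of the coding strand: complement GCAAAACTGACGTGCATGAACTATTTCGA, then reverse.
(b) mRNA matches the coding strand with T→U.

(a) 5′-AGCTTTATCAAGTACGTGCAGTCAAAACG-3′
(b) 5'-CGUUUUGACUGCACGUACUUGAUAAAGCU-3'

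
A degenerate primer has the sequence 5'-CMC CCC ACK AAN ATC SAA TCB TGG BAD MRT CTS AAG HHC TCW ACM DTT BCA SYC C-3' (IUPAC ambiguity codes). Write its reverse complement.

Standard pairs A↔T, G↔C; ambiguity codes pair R↔Y, M↔K, W↔W, S↔S, B↔V, D↔H, N↔N. Complement (GKGGGGTGMTTNTAGSTTAGVACCVTHKYAGASTTCDDGAGWTGKHAAVGTSRGG), then reverse for 5'→3'.

5'-GGRSTGVAAHKGTWGAGDDCTTSAGAYKHTVCCAVGATTSGATNTTMGTGGGGKG-3'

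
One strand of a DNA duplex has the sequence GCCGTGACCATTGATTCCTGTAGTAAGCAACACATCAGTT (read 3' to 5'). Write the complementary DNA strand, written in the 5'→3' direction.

The strand is given 3'→5', so its complement runs 5'→3' in the same left-to-right order: pair each base A↔T, G↔C.

5'-CGGCACTGGTAACTAAGGACATCATTCGTTGTGTAGTCAA-3'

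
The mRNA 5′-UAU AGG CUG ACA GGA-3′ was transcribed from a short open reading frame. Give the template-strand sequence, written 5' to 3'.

Replace U with T to get the coding DNA strand: TATAGGCTGACAGGA. The template strand is its reverse complement (complement ATATCCGACTGTCCT, then reverse).

5'-TCCTGTCAGCCTATA-3'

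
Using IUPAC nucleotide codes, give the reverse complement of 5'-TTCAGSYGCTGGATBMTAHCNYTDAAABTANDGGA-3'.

Standard pairs A↔T, G↔C; ambiguity codes pair Y↔R, M↔K, S↔S, B↔V, D↔H, N↔N. Complement (AAGTCSRCGACCTAVKATDGNRAHTTTVATNHCCT), then reverse for 5'→3'.

5'-TCCHNTAVTTTHARNGDTAKVATCCAGCRSCTGAA-3'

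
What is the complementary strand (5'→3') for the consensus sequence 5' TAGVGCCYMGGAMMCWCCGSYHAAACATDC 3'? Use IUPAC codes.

Standard pairs A↔T, G↔C; ambiguity codes pair Y↔R, M↔K, W↔W, S↔S, D↔H, V↔B. Complement (ATCBCGGRKCCTKKGWGGCSRDTTTGTAHG), then reverse for 5'→3'.

5'-GHATGTTTDRSCGGWGKKTCCKRGGCBCTA-3'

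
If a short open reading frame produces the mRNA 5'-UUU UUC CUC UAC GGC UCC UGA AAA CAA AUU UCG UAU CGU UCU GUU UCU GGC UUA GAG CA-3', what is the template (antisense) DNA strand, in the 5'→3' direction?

5'-TGCTCTAAGCCAGAAACAGAACGATACGAAATTTGTTTTCAGGAGCCGTAGAGGAAAAA-3'

Replace U with T to get the coding DNA strand: TTTTTCCTCTACGGCTCCTGAAAACAAATTTCGTATCGTTCTGTTTCTGGCTTAGAGCA. The template strand is its reverse complement (complement AAAAAGGAGATGCCGAGGACTTTTGTTTAAAGCATAGCAAGACAAAGACCGAATCTCGT, then reverse).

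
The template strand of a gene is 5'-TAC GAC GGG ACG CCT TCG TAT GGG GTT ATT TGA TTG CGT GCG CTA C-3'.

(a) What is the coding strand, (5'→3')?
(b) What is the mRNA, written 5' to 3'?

(a) The coding strand is the reverse complement of the template: complement ATGCTGCCCTGCGGAAGCATACCCCAATAAACTAACGCACGCGATG, then reverse.
(b) mRNA has the coding-strand sequence with T→U.

(a) 5'-GTAGCGCACGCAATCAAATAACCCCATACGAAGGCGTCCCGTCGTA-3'
(b) 5'-GUAGCGCACGCAAUCAAAUAACCCCAUACGAAGGCGUCCCGUCGUA-3'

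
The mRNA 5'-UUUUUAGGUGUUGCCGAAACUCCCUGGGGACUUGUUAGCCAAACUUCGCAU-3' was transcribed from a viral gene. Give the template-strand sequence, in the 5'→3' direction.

Replace U with T to get the coding DNA strand: TTTTTAGGTGTTGCCGAAACTCCCTGGGGACTTGTTAGCCAAACTTCGCAT. The template strand is its reverse complement (complement AAAAATCCACAACGGCTTTGAGGGACCCCTGAACAATCGGTTTGAAGCGTA, then reverse).

5′-ATGCGAAGTTTGGCTAACAAGTCCCCAGGGAGTTTCGGCAACACCTAAAAA-3′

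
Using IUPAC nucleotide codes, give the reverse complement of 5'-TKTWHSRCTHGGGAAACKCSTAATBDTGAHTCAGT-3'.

5'-ACTGADTCAHVATTASGMGTTTCCCDAGYSDWAMA-3'

Standard pairs A↔T, G↔C; ambiguity codes pair R↔Y, K↔M, W↔W, S↔S, B↔V, D↔H. Complement (AMAWDSYGADCCCTTTGMGSATTAVHACTDAGTCA), then reverse for 5'→3'.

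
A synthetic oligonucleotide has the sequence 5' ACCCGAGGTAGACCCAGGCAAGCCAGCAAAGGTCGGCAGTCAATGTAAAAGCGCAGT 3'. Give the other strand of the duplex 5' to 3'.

5'-ACTGCGCTTTTACATTGACTGCCGACCTTTGCTGGCTTGCCTGGGTCTACCTCGGGT-3'

Pairing A↔T and G↔C gives TGGGCTCCATCTGGGTCCGTTCGGTCGTTTCCAGCCGTCAGTTACATTTTCGCGTCA, running 3'→5'. Reverse for the 5'→3' convention.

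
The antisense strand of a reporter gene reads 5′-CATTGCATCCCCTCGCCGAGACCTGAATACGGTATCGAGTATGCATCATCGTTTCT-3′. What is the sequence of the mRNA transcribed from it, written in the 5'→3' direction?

5'-AGAAACGAUGAUGCAUACUCGAUACCGUAUUCAGGUCUCGGCGAGGGGAUGCAAUG-3'

The mRNA has the sequence of the coding strand (reverse complement of the template) with T→U. Reverse complement of CATTGCATCCCCTCGCCGAGACCTGAATACGGTATCGAGTATGCATCATCGTTTCT is AGAAACGATGATGCATACTCGATACCGTATTCAGGTCTCGGCGAGGGGATGCAATG; then T→U.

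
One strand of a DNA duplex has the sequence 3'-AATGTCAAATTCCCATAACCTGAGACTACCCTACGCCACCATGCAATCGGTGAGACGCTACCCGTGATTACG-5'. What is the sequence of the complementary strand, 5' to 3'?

5'-TTACAGTTTAAGGGTATTGGACTCTGATGGGATGCGGTGGTACGTTAGCCACTCTGCGATGGGCACTAATGC-3'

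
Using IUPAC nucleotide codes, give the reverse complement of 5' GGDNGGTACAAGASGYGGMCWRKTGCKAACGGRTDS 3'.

Standard pairs A↔T, G↔C; ambiguity codes pair R↔Y, M↔K, W↔W, S↔S, D↔H, N↔N. Complement (CCHNCCATGTTCTSCRCCKGWYMACGMTTGCCYAHS), then reverse for 5'→3'.

5'-SHAYCCGTTMGCAMYWGKCCRCSTCTTGTACCNHCC-3'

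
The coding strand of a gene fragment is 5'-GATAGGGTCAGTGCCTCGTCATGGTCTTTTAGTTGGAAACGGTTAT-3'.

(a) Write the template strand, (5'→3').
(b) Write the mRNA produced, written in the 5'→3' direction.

(a) 5'-ATAACCGTTTCCAACTAAAAGACCATGACGAGGCACTGACCCTATC-3'
(b) 5'-GAUAGGGUCAGUGCCUCGUCAUGGUCUUUUAGUUGGAAACGGUUAU-3'

(a) The template strand is the reverse complement of the coding strand: complement CTATCCCAGTCACGGAGCAGTACCAGAAAATCAACCTTTGCCAATA, then reverse.
(b) mRNA matches the coding strand with T→U.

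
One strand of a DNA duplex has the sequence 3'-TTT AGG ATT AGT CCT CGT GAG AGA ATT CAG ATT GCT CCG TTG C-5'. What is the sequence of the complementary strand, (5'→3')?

The strand is given 3'→5', so its complement runs 5'→3' in the same left-to-right order: pair each base A↔T, G↔C.

5'-AAATCCTAATCAGGAGCACTCTCTTAAGTCTAACGAGGCAACG-3'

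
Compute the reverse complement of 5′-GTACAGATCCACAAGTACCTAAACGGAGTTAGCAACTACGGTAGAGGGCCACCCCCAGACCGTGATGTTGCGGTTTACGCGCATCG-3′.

Reading the sequence 3'→5' and pairing each base (A↔T, G↔C) gives the reverse complement directly.

5'-CGATGCGCGTAAACCGCAACATCACGGTCTGGGGGTGGCCCTCTACCGTAGTTGCTAACTCCGTTTAGGTACTTGTGGATCTGTAC-3'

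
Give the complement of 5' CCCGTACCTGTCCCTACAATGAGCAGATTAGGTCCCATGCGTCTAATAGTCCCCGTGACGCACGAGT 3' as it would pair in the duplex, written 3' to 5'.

3'-GGGCATGGACAGGGATGTTACTCGTCTAATCCAGGGTACGCAGATTATCAGGGGCACTGCGTGCTCA-5'

Base-pairing A↔T, G↔C gives the complement. The complementary strand is antiparallel, so paired with a 5'→3' strand it runs 3'→5'.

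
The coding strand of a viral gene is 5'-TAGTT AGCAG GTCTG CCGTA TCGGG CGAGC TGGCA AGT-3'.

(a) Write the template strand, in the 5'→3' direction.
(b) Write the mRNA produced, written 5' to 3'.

(a) 5'-ACTTGCCAGCTCGCCCGATACGGCAGACCTGCTAACTA-3'
(b) 5'-UAGUUAGCAGGUCUGCCGUAUCGGGCGAGCUGGCAAGU-3'

(a) The template strand is the reverse complement of the coding strand: complement ATCAATCGTCCAGACGGCATAGCCCGCTCGACCGTTCA, then reverse.
(b) mRNA matches the coding strand with T→U.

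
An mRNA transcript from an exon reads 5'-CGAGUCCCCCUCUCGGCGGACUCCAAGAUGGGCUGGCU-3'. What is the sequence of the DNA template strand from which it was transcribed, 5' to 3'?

5'-AGCCAGCCCATCTTGGAGTCCGCCGAGAGGGGGACTCG-3'

Replace U with T to get the coding DNA strand: CGAGTCCCCCTCTCGGCGGACTCCAAGATGGGCTGGCT. The template strand is its reverse complement (complement GCTCAGGGGGAGAGCCGCCTGAGGTTCTACCCGACCGA, then reverse).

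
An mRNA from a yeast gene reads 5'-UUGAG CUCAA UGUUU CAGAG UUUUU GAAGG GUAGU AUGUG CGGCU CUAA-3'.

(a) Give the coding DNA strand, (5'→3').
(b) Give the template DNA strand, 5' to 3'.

(a) The coding strand matches the mRNA with U→T.
(b) The template strand is the reverse complement of the coding strand.

(a) 5'-TTGAGCTCAATGTTTCAGAGTTTTTGAAGGGTAGTATGTGCGGCTCTAA-3'
(b) 5'-TTAGAGCCGCACATACTACCCTTCAAAAACTCTGAAACATTGAGCTCAA-3'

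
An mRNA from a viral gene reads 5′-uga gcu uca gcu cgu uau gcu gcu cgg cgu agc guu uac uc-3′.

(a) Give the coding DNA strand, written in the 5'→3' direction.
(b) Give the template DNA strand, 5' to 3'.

(a) 5'-TGAGCTTCAGCTCGTTATGCTGCTCGGCGTAGCGTTTACTC-3'
(b) 5'-GAGTAAACGCTACGCCGAGCAGCATAACGAGCTGAAGCTCA-3'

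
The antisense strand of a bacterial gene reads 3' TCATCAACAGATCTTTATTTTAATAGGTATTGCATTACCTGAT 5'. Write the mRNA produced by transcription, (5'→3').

Reading the template 3'→5' as shown, RNA polymerase pairs each base (A→U, T→A, G↔C) to build mRNA 5'→3' directly.

5'-AGUAGUUGUCUAGAAAUAAAAUUAUCCAUAACGUAAUGGACUA-3'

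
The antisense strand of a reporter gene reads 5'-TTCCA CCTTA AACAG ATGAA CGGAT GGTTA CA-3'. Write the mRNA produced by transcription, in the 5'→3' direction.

5'-UGUAACCAUCCGUUCAUCUGUUUAAGGUGGAA-3'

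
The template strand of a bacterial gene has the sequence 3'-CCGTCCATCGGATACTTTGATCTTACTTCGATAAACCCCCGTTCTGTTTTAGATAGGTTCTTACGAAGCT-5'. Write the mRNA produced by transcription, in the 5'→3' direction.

Reading the template 3'→5' as shown, RNA polymerase pairs each base (A→U, T→A, G↔C) to build mRNA 5'→3' directly.

5'-GGCAGGUAGCCUAUGAAACUAGAAUGAAGCUAUUUGGGGGCAAGACAAAAUCUAUCCAAGAAUGCUUCGA-3'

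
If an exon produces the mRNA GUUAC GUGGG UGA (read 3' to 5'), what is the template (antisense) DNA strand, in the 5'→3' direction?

5'-CAATGCACCCACT-3'

Written 5'→3' the mRNA is AGUGGGUGCAUUG, so the coding DNA strand is AGTGGGTGCATTG. The template is its reverse complement.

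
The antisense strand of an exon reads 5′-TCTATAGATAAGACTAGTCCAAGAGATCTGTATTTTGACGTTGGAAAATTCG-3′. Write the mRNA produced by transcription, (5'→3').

RNA polymerase reads the template 3'→5' and synthesizes mRNA 5'→3' by base-pairing (A→U, T→A, G↔C). The complement of the template is AGATATCTATTCTGATCAGGTTCTCTAGACATAAAACTGCAACCTTTTAAGC; antiparallel, so 5'→3' the coding strand is CGAATTTTCCAACGTCAAAATACAGATCTCTTGGACTAGTCTTATCTATAGA. Replace T with U for the mRNA.

5'-CGAAUUUUCCAACGUCAAAAUACAGAUCUCUUGGACUAGUCUUAUCUAUAGA-3'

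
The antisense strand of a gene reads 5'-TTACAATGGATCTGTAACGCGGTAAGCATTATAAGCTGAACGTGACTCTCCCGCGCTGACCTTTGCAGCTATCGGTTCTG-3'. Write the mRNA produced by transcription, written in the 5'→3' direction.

5'-CAGAACCGAUAGCUGCAAAGGUCAGCGCGGGAGAGUCACGUUCAGCUUAUAAUGCUUACCGCGUUACAGAUCCAUUGUAA-3'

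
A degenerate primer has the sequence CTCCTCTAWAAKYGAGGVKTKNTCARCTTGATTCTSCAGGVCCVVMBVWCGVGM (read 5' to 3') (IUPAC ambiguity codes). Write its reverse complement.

Standard pairs A↔T, G↔C; ambiguity codes pair R↔Y, M↔K, W↔W, S↔S, B↔V, N↔N. Complement (GAGGAGATWTTMRCTCCBMAMNAGTYGAACTAAGASGTCCBGGBBKVBWGCBCK), then reverse for 5'→3'.

5'-KCBCGWBVKBBGGBCCTGSAGAATCAAGYTGANMAMBCCTCRMTTWTAGAGGAG-3'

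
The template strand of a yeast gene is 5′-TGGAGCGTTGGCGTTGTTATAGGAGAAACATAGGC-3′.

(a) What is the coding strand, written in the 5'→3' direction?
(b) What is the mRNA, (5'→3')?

(a) 5′-GCCTATGTTTCTCCTATAACAACGCCAACGCTCCA-3′
(b) 5'-GCCUAUGUUUCUCCUAUAACAACGCCAACGCUCCA-3'

(a) The coding strand is the reverse complement of the template: complement ACCTCGCAACCGCAACAATATCCTCTTTGTATCCG, then reverse.
(b) mRNA has the coding-strand sequence with T→U.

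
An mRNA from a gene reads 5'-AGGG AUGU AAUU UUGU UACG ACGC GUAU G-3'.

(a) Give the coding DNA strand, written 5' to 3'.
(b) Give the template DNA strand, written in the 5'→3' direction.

(a) The coding strand matches the mRNA with U→T.
(b) The template strand is the reverse complement of the coding strand.

(a) 5′-AGGGATGTAATTTTGTTACGACGCGTATG-3′
(b) 5'-CATACGCGTCGTAACAAAATTACATCCCT-3'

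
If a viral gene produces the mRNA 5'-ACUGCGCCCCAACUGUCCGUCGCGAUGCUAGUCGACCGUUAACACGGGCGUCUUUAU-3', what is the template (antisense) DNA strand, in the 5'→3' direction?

5'-ATAAAGACGCCCGTGTTAACGGTCGACTAGCATCGCGACGGACAGTTGGGGCGCAGT-3'

Replace U with T to get the coding DNA strand: ACTGCGCCCCAACTGTCCGTCGCGATGCTAGTCGACCGTTAACACGGGCGTCTTTAT. The template strand is its reverse complement (complement TGACGCGGGGTTGACAGGCAGCGCTACGATCAGCTGGCAATTGTGCCCGCAGAAATA, then reverse).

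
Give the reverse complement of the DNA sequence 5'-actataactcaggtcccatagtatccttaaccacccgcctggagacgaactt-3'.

Complement each base (A↔T, G↔C): TGATATTGAGTCCAGGGTATCATAGGAATTGGTGGGCGGACCTCTGCTTGAA. Then reverse.

5'-AAGTTCGTCTCCAGGCGGGTGGTTAAGGATACTATGGGACCTGAGTTATAGT-3'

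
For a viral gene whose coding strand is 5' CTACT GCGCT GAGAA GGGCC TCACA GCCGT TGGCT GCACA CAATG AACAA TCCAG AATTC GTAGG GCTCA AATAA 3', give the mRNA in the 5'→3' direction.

5'-CUACUGCGCUGAGAAGGGCCUCACAGCCGUUGGCUGCACACAAUGAACAAUCCAGAAUUCGUAGGGCUCAAAUAA-3'

mRNA has the coding-strand sequence with U in place of T.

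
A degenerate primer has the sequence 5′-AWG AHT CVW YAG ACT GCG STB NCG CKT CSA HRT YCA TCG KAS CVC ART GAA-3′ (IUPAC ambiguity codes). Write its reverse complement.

Standard pairs A↔T, G↔C; ambiguity codes pair R↔Y, K↔M, W↔W, S↔S, B↔V, H↔D, N↔N. Complement (TWCTDAGBWRTCTGACGCSAVNGCGMAGSTDYARGTAGCMTSGBGTYACTT), then reverse for 5'→3'.

5'-TTCAYTGBGSTMCGATGRAYDTSGAMGCGNVASCGCAGTCTRWBGADTCWT-3'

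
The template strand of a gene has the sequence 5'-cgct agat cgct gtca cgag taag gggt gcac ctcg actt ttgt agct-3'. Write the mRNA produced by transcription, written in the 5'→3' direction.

5′-AGCUACAAAAGUCGAGGUGCACCCCUUACUCGUGACAGCGAUCUAGCG-3′

The mRNA has the sequence of the coding strand (reverse complement of the template) with T→U. Reverse complement of CGCTAGATCGCTGTCACGAGTAAGGGGTGCACCTCGACTTTTGTAGCT is AGCTACAAAAGTCGAGGTGCACCCCTTACTCGTGACAGCGATCTAGCG; then T→U.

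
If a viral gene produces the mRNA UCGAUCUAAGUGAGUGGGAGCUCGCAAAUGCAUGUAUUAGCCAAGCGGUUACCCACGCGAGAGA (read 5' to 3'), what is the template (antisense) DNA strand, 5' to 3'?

5'-TCTCTCGCGTGGGTAACCGCTTGGCTAATACATGCATTTGCGAGCTCCCACTCACTTAGATCGA-3'

Replace U with T to get the coding DNA strand: TCGATCTAAGTGAGTGGGAGCTCGCAAATGCATGTATTAGCCAAGCGGTTACCCACGCGAGAGA. The template strand is its reverse complement (complement AGCTAGATTCACTCACCCTCGAGCGTTTACGTACATAATCGGTTCGCCAATGGGTGCGCTCTCT, then reverse).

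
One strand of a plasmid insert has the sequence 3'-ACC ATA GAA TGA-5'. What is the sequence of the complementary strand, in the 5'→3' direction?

5′-TGGTATCTTACT-3′

The strand is given 3'→5', so its complement runs 5'→3' in the same left-to-right order: pair each base A↔T, G↔C.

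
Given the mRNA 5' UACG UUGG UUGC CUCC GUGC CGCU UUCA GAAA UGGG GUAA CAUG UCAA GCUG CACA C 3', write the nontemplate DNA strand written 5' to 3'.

5'-TACGTTGGTTGCCTCCGTGCCGCTTTCAGAAATGGGGTAACATGTCAAGCTGCACAC-3'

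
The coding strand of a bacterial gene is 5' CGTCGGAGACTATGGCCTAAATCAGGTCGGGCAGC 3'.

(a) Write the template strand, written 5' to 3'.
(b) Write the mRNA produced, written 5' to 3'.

(a) The template strand is the reverse complement of the coding strand: complement GCAGCCTCTGATACCGGATTTAGTCCAGCCCGTCG, then reverse.
(b) mRNA matches the coding strand with T→U.

(a) 5'-GCTGCCCGACCTGATTTAGGCCATAGTCTCCGACG-3'
(b) 5'-CGUCGGAGACUAUGGCCUAAAUCAGGUCGGGCAGC-3'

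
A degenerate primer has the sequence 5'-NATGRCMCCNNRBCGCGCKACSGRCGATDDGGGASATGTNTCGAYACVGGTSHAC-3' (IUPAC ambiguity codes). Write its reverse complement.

5'-GTDSACCBGTRTCGANACATSTCCCHHATCGYCSGTMGCGCGVYNNGGKGYCATN-3'

Standard pairs A↔T, G↔C; ambiguity codes pair R↔Y, M↔K, S↔S, B↔V, D↔H, N↔N. Complement (NTACYGKGGNNYVGCGCGMTGSCYGCTAHHCCCTSTACANAGCTRTGBCCASDTG), then reverse for 5'→3'.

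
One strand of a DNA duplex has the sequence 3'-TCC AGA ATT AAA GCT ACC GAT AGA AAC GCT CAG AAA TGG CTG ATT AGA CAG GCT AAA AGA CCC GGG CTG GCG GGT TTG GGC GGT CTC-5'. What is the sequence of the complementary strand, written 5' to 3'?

5′-AGGTCTTAATTTCGATGGCTATCTTTGCGAGTCTTTACCGACTAATCTGTCCGATTTTCTGGGCCCGACCGCCCAAACCCGCCAGAG-3′

The strand is given 3'→5', so its complement runs 5'→3' in the same left-to-right order: pair each base A↔T, G↔C.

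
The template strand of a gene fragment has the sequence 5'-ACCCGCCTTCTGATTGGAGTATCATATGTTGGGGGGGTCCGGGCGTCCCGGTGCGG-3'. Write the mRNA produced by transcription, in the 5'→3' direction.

The mRNA has the sequence of the coding strand (reverse complement of the template) with T→U. Reverse complement of ACCCGCCTTCTGATTGGAGTATCATATGTTGGGGGGGTCCGGGCGTCCCGGTGCGG is CCGCACCGGGACGCCCGGACCCCCCCAACATATGATACTCCAATCAGAAGGCGGGT; then T→U.

5'-CCGCACCGGGACGCCCGGACCCCCCCAACAUAUGAUACUCCAAUCAGAAGGCGGGU-3'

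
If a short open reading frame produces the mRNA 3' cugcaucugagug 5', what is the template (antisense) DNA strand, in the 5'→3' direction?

5'-GACGTAGACTCAC-3'

Written 5'→3' the mRNA is GUGAGUCUACGUC, so the coding DNA strand is GTGAGTCTACGTC. The template is its reverse complement.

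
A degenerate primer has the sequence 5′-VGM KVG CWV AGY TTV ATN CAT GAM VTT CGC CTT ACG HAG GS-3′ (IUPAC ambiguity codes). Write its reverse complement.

Standard pairs A↔T, G↔C; ambiguity codes pair Y↔R, M↔K, W↔W, S↔S, H↔D, V↔B, N↔N. Complement (BCKMBCGWBTCRAABTANGTACTKBAAGCGGAATGCDTCCS), then reverse for 5'→3'.

5'-SCCTDCGTAAGGCGAABKTCATGNATBAARCTBWGCBMKCB-3'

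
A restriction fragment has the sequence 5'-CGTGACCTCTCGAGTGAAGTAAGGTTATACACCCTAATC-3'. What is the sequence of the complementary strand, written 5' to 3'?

5'-GATTAGGGTGTATAACCTTACTTCACTCGAGAGGTCACG-3'

The complement of CGTGACCTCTCGAGTGAAGTAAGGTTATACACCCTAATC is GCACTGGAGAGCTCACTTCATTCCAATATGTGGGATTAG (A↔T, G↔C). DNA strands are antiparallel, so the complementary strand runs 3'→5'; reversing gives the 5'→3' form.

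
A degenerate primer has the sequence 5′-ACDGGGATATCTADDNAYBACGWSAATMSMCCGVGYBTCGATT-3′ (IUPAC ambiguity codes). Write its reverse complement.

5'-AATCGAVRCBCGGKSKATTSWCGTVRTNHHTAGATATCCCHGT-3'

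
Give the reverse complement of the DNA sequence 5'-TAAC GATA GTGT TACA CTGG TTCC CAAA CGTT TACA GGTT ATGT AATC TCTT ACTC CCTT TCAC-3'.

Reading the sequence 3'→5' and pairing each base (A↔T, G↔C) gives the reverse complement directly.

5'-GTGAAAGGGAGTAAGAGATTACATAACCTGTAAACGTTTGGGAACCAGTGTAACACTATCGTTA-3'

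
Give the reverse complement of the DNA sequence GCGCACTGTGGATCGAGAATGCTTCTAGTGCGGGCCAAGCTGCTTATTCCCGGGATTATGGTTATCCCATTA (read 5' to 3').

5'-TAATGGGATAACCATAATCCCGGGAATAAGCAGCTTGGCCCGCACTAGAAGCATTCTCGATCCACAGTGCGC-3'

Complement each base (A↔T, G↔C): CGCGTGACACCTAGCTCTTACGAAGATCACGCCCGGTTCGACGAATAAGGGCCCTAATACCAATAGGGTAAT. Then reverse.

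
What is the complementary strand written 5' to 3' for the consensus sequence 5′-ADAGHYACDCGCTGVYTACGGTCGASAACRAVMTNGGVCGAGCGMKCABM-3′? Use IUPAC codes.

Standard pairs A↔T, G↔C; ambiguity codes pair R↔Y, M↔K, S↔S, B↔V, D↔H, N↔N. Complement (THTCDRTGHGCGACBRATGCCAGCTSTTGYTBKANCCBGCTCGCKMGTVK), then reverse for 5'→3'.

5'-KVTGMKCGCTCGBCCNAKBTYGTTSTCGACCGTARBCAGCGHGTRDCTHT-3'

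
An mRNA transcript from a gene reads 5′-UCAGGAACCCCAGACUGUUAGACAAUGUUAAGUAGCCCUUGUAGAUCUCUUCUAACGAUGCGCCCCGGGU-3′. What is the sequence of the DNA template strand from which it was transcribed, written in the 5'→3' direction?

5'-ACCCGGGGCGCATCGTTAGAAGAGATCTACAAGGGCTACTTAACATTGTCTAACAGTCTGGGGTTCCTGA-3'

Replace U with T to get the coding DNA strand: TCAGGAACCCCAGACTGTTAGACAATGTTAAGTAGCCCTTGTAGATCTCTTCTAACGATGCGCCCCGGGT. The template strand is its reverse complement (complement AGTCCTTGGGGTCTGACAATCTGTTACAATTCATCGGGAACATCTAGAGAAGATTGCTACGCGGGGCCCA, then reverse).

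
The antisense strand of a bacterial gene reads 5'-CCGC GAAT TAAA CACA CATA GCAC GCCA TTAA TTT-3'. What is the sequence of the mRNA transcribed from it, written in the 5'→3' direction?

5'-AAAUUAAUGGCGUGCUAUGUGUGUUUAAUUCGCGG-3'

The mRNA has the sequence of the coding strand (reverse complement of the template) with T→U. Reverse complement of CCGCGAATTAAACACACATAGCACGCCATTAATTT is AAATTAATGGCGTGCTATGTGTGTTTAATTCGCGG; then T→U.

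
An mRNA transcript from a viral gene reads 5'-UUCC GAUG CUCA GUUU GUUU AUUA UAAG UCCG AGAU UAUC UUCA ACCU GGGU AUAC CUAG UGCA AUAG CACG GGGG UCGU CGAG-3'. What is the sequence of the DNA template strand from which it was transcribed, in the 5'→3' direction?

Replace U with T to get the coding DNA strand: TTCCGATGCTCAGTTTGTTTATTATAAGTCCGAGATTATCTTCAACCTGGGTATACCTAGTGCAATAGCACGGGGGTCGTCGAG. The template strand is its reverse complement (complement AAGGCTACGAGTCAAACAAATAATATTCAGGCTCTAATAGAAGTTGGACCCATATGGATCACGTTATCGTGCCCCCAGCAGCTC, then reverse).

5'-CTCGACGACCCCCGTGCTATTGCACTAGGTATACCCAGGTTGAAGATAATCTCGGACTTATAATAAACAAACTGAGCATCGGAA-3'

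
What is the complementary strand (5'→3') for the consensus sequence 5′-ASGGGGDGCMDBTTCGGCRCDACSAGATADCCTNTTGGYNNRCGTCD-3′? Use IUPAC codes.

Standard pairs A↔T, G↔C; ambiguity codes pair R↔Y, M↔K, S↔S, B↔V, D↔H, N↔N. Complement (TSCCCCHCGKHVAAGCCGYGHTGSTCTATHGGANAACCRNNYGCAGH), then reverse for 5'→3'.

5'-HGACGYNNRCCAANAGGHTATCTSGTHGYGCCGAAVHKGCHCCCCST-3'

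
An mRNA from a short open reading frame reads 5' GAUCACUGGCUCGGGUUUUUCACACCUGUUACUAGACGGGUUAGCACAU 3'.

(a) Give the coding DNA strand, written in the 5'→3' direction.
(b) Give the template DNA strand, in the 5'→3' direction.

(a) The coding strand matches the mRNA with U→T.
(b) The template strand is the reverse complement of the coding strand.

(a) 5'-GATCACTGGCTCGGGTTTTTCACACCTGTTACTAGACGGGTTAGCACAT-3'
(b) 5'-ATGTGCTAACCCGTCTAGTAACAGGTGTGAAAAACCCGAGCCAGTGATC-3'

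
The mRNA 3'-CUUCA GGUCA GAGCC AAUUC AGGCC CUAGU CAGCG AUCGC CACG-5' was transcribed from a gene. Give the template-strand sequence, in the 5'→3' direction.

Written 5'→3' the mRNA is GCACCGCUAGCGACUGAUCCCGGACUUAACCGAGACUGGACUUC, so the coding DNA strand is GCACCGCTAGCGACTGATCCCGGACTTAACCGAGACTGGACTTC. The template is its reverse complement.

5'-GAAGTCCAGTCTCGGTTAAGTCCGGGATCAGTCGCTAGCGGTGC-3'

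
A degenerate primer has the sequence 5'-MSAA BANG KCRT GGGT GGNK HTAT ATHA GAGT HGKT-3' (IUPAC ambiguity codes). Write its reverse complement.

5′-AMCDACTCTDATATADMNCCACCCAYGMCNTVTTSK-3′

Standard pairs A↔T, G↔C; ambiguity codes pair R↔Y, M↔K, S↔S, B↔V, H↔D, N↔N. Complement (KSTTVTNCMGYACCCACCNMDATATADTCTCADCMA), then reverse for 5'→3'.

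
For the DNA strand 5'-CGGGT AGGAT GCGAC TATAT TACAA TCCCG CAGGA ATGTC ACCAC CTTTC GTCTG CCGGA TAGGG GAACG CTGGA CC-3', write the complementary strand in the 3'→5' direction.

3'-GCCCATCCTACGCTGATATAATGTTAGGGCGTCCTTACAGTGGTGGAAAGCAGACGGCCTATCCCCTTGCGACCTGG-5'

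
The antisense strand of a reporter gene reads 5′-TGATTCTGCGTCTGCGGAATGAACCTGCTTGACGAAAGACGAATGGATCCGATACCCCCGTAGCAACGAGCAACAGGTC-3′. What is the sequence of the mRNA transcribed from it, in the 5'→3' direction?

5'-GACCUGUUGCUCGUUGCUACGGGGGUAUCGGAUCCAUUCGUCUUUCGUCAAGCAGGUUCAUUCCGCAGACGCAGAAUCA-3'

RNA polymerase reads the template 3'→5' and synthesizes mRNA 5'→3' by base-pairing (A→U, T→A, G↔C). The complement of the template is ACTAAGACGCAGACGCCTTACTTGGACGAACTGCTTTCTGCTTACCTAGGCTATGGGGGCATCGTTGCTCGTTGTCCAG; antiparallel, so 5'→3' the coding strand is GACCTGTTGCTCGTTGCTACGGGGGTATCGGATCCATTCGTCTTTCGTCAAGCAGGTTCATTCCGCAGACGCAGAATCA. Replace T with U for the mRNA.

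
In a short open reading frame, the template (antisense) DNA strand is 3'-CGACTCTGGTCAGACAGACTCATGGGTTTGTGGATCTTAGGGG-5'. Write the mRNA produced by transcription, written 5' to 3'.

5'-GCUGAGACCAGUCUGUCUGAGUACCCAAACACCUAGAAUCCCC-3'

Reading the template 3'→5' as shown, RNA polymerase pairs each base (A→U, T→A, G↔C) to build mRNA 5'→3' directly.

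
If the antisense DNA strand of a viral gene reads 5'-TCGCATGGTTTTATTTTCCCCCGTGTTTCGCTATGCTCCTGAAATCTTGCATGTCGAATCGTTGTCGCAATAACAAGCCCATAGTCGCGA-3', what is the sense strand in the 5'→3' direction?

The coding strand is complementary and antiparallel to the template: take the complement (A↔T, G↔C) and reverse.

5'-TCGCGACTATGGGCTTGTTATTGCGACAACGATTCGACATGCAAGATTTCAGGAGCATAGCGAAACACGGGGGAAAATAAAACCATGCGA-3'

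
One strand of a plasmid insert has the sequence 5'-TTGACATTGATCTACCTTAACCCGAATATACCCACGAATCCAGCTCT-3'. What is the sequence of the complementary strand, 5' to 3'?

Pairing A↔T and G↔C gives AACTGTAACTAGATGGAATTGGGCTTATATGGGTGCTTAGGTCGAGA, running 3'→5'. Reverse for the 5'→3' convention.

5′-AGAGCTGGATTCGTGGGTATATTCGGGTTAAGGTAGATCAATGTCAA-3′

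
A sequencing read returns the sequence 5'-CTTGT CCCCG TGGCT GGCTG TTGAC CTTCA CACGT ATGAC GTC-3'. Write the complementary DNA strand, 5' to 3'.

5'-GACGTCATACGTGTGAAGGTCAACAGCCAGCCACGGGGACAAG-3'

The complement of CTTGTCCCCGTGGCTGGCTGTTGACCTTCACACGTATGACGTC is GAACAGGGGCACCGACCGACAACTGGAAGTGTGCATACTGCAG (A↔T, G↔C). DNA strands are antiparallel, so the complementary strand runs 3'→5'; reversing gives the 5'→3' form.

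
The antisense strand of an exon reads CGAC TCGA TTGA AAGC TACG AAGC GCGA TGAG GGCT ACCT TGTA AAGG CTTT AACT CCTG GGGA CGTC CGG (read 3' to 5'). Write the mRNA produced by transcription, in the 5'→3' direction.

5'-GCUGAGCUAACUUUCGAUGCUUCGCGCUACUCCCGAUGGAACAUUUCCGAAAUUGAGGACCCCUGCAGGCC-3'

Reading the template 3'→5' as shown, RNA polymerase pairs each base (A→U, T→A, G↔C) to build mRNA 5'→3' directly.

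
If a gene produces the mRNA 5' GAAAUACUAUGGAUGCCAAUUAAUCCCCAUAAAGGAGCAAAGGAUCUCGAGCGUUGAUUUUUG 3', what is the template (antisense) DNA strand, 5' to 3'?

Replace U with T to get the coding DNA strand: GAAATACTATGGATGCCAATTAATCCCCATAAAGGAGCAAAGGATCTCGAGCGTTGATTTTTG. The template strand is its reverse complement (complement CTTTATGATACCTACGGTTAATTAGGGGTATTTCCTCGTTTCCTAGAGCTCGCAACTAAAAAC, then reverse).

5'-CAAAAATCAACGCTCGAGATCCTTTGCTCCTTTATGGGGATTAATTGGCATCCATAGTATTTC-3'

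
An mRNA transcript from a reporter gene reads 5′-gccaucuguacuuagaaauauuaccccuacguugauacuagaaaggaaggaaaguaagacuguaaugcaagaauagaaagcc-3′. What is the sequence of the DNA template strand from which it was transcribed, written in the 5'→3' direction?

5'-GGCTTTCTATTCTTGCATTACAGTCTTACTTTCCTTCCTTTCTAGTATCAACGTAGGGGTAATATTTCTAAGTACAGATGGC-3'

Replace U with T to get the coding DNA strand: GCCATCTGTACTTAGAAATATTACCCCTACGTTGATACTAGAAAGGAAGGAAAGTAAGACTGTAATGCAAGAATAGAAAGCC. The template strand is its reverse complement (complement CGGTAGACATGAATCTTTATAATGGGGATGCAACTATGATCTTTCCTTCCTTTCATTCTGACATTACGTTCTTATCTTTCGG, then reverse).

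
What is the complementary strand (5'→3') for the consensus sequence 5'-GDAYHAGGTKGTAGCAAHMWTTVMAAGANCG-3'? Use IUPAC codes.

5'-CGNTCTTKBAAWKDTTGCTACMACCTDRTHC-3'

Standard pairs A↔T, G↔C; ambiguity codes pair Y↔R, M↔K, W↔W, D↔H, V↔B, N↔N. Complement (CHTRDTCCAMCATCGTTDKWAABKTTCTNGC), then reverse for 5'→3'.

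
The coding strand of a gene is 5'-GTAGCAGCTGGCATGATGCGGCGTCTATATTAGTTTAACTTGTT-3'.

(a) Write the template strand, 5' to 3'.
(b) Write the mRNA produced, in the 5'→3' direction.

(a) 5'-AACAAGTTAAACTAATATAGACGCCGCATCATGCCAGCTGCTAC-3'
(b) 5'-GUAGCAGCUGGCAUGAUGCGGCGUCUAUAUUAGUUUAACUUGUU-3'

(a) The template strand is the reverse complement of the coding strand: complement CATCGTCGACCGTACTACGCCGCAGATATAATCAAATTGAACAA, then reverse.
(b) mRNA matches the coding strand with T→U.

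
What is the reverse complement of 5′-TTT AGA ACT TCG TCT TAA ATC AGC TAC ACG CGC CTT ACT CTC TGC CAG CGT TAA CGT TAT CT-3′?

Complement each base (A↔T, G↔C): AAATCTTGAAGCAGAATTTAGTCGATGTGCGCGGAATGAGAGACGGTCGCAATTGCAATAGA. Then reverse.

5'-AGATAACGTTAACGCTGGCAGAGAGTAAGGCGCGTGTAGCTGATTTAAGACGAAGTTCTAAA-3'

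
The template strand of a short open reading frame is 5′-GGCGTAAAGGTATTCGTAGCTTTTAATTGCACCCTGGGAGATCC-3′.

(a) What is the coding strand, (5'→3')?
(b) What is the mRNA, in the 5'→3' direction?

(a) The coding strand is the reverse complement of the template: complement CCGCATTTCCATAAGCATCGAAAATTAACGTGGGACCCTCTAGG, then reverse.
(b) mRNA has the coding-strand sequence with T→U.

(a) 5'-GGATCTCCCAGGGTGCAATTAAAAGCTACGAATACCTTTACGCC-3'
(b) 5'-GGAUCUCCCAGGGUGCAAUUAAAAGCUACGAAUACCUUUACGCC-3'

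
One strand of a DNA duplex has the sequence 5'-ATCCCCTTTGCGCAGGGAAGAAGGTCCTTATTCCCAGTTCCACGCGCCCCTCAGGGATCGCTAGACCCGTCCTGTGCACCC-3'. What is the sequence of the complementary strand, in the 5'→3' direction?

The complement of ATCCCCTTTGCGCAGGGAAGAAGGTCCTTATTCCCAGTTCCACGCGCCCCTCAGGGATCGCTAGACCCGTCCTGTGCACCC is TAGGGGAAACGCGTCCCTTCTTCCAGGAATAAGGGTCAAGGTGCGCGGGGAGTCCCTAGCGATCTGGGCAGGACACGTGGG (A↔T, G↔C). DNA strands are antiparallel, so the complementary strand runs 3'→5'; reversing gives the 5'→3' form.

5'-GGGTGCACAGGACGGGTCTAGCGATCCCTGAGGGGCGCGTGGAACTGGGAATAAGGACCTTCTTCCCTGCGCAAAGGGGAT-3'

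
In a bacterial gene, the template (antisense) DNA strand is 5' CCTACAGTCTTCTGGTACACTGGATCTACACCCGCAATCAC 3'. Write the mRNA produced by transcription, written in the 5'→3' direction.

5'-GUGAUUGCGGGUGUAGAUCCAGUGUACCAGAAGACUGUAGG-3'

The mRNA has the sequence of the coding strand (reverse complement of the template) with T→U. Reverse complement of CCTACAGTCTTCTGGTACACTGGATCTACACCCGCAATCAC is GTGATTGCGGGTGTAGATCCAGTGTACCAGAAGACTGTAGG; then T→U.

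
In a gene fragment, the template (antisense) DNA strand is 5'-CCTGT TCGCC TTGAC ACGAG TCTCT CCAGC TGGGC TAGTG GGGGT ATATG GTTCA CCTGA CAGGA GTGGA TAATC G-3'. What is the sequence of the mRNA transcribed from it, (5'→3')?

5'-CGAUUAUCCACUCCUGUCAGGUGAACCAUAUACCCCCACUAGCCCAGCUGGAGAGACUCGUGUCAAGGCGAACAGG-3'

RNA polymerase reads the template 3'→5' and synthesizes mRNA 5'→3' by base-pairing (A→U, T→A, G↔C). The complement of the template is GGACAAGCGGAACTGTGCTCAGAGAGGTCGACCCGATCACCCCCATATACCAAGTGGACTGTCCTCACCTATTAGC; antiparallel, so 5'→3' the coding strand is CGATTATCCACTCCTGTCAGGTGAACCATATACCCCCACTAGCCCAGCTGGAGAGACTCGTGTCAAGGCGAACAGG. Replace T with U for the mRNA.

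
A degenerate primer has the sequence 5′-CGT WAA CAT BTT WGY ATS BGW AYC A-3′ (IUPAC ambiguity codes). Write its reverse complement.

5'-TGRTWCVSATRCWAAVATGTTWACG-3'

Standard pairs A↔T, G↔C; ambiguity codes pair Y↔R, W↔W, S↔S, B↔V. Complement (GCAWTTGTAVAAWCRTASVCWTRGT), then reverse for 5'→3'.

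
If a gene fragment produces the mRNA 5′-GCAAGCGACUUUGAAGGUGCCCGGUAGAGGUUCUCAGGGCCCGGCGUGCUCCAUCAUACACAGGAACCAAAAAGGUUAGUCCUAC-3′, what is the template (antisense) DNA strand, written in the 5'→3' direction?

Replace U with T to get the coding DNA strand: GCAAGCGACTTTGAAGGTGCCCGGTAGAGGTTCTCAGGGCCCGGCGTGCTCCATCATACACAGGAACCAAAAAGGTTAGTCCTAC. The template strand is its reverse complement (complement CGTTCGCTGAAACTTCCACGGGCCATCTCCAAGAGTCCCGGGCCGCACGAGGTAGTATGTGTCCTTGGTTTTTCCAATCAGGATG, then reverse).

5'-GTAGGACTAACCTTTTTGGTTCCTGTGTATGATGGAGCACGCCGGGCCCTGAGAACCTCTACCGGGCACCTTCAAAGTCGCTTGC-3'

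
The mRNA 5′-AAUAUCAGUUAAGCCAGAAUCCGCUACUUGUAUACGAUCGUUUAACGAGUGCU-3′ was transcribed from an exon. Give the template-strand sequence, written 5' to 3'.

5'-AGCACTCGTTAAACGATCGTATACAAGTAGCGGATTCTGGCTTAACTGATATT-3'

Replace U with T to get the coding DNA strand: AATATCAGTTAAGCCAGAATCCGCTACTTGTATACGATCGTTTAACGAGTGCT. The template strand is its reverse complement (complement TTATAGTCAATTCGGTCTTAGGCGATGAACATATGCTAGCAAATTGCTCACGA, then reverse).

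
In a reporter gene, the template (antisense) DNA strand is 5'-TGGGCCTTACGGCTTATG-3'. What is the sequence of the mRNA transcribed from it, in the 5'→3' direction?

5'-CAUAAGCCGUAAGGCCCA-3'

RNA polymerase reads the template 3'→5' and synthesizes mRNA 5'→3' by base-pairing (A→U, T→A, G↔C). The complement of the template is ACCCGGAATGCCGAATAC; antiparallel, so 5'→3' the coding strand is CATAAGCCGTAAGGCCCA. Replace T with U for the mRNA.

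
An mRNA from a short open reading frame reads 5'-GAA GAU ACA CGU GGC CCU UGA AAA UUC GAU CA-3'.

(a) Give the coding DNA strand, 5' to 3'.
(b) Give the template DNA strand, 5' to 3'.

(a) The coding strand matches the mRNA with U→T.
(b) The template strand is the reverse complement of the coding strand.

(a) 5'-GAAGATACACGTGGCCCTTGAAAATTCGATCA-3'
(b) 5'-TGATCGAATTTTCAAGGGCCACGTGTATCTTC-3'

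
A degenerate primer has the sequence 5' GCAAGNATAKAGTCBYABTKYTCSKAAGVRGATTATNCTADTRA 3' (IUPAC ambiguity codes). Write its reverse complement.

Standard pairs A↔T, G↔C; ambiguity codes pair R↔Y, K↔M, S↔S, B↔V, D↔H, N↔N. Complement (CGTTCNTATMTCAGVRTVAMRAGSMTTCBYCTAATANGATHAYT), then reverse for 5'→3'.

5'-TYAHTAGNATAATCYBCTTMSGARMAVTRVGACTMTATNCTTGC-3'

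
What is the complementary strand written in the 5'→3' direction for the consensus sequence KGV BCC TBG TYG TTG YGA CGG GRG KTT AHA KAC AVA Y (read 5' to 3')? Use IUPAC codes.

5'-RTBTGTMTDTAAMCYCCCGTCRCAACRACVAGGVBCM-3'

Standard pairs A↔T, G↔C; ambiguity codes pair R↔Y, K↔M, B↔V, H↔D. Complement (MCBVGGAVCARCAACRCTGCCCYCMAATDTMTGTBTR), then reverse for 5'→3'.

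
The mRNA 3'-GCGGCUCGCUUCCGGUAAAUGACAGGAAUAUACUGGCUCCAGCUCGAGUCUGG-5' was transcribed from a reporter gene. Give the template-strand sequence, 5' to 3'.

Written 5'→3' the mRNA is GGUCUGAGCUCGACCUCGGUCAUAUAAGGACAGUAAAUGGCCUUCGCUCGGCG, so the coding DNA strand is GGTCTGAGCTCGACCTCGGTCATATAAGGACAGTAAATGGCCTTCGCTCGGCG. The template is its reverse complement.

5'-CGCCGAGCGAAGGCCATTTACTGTCCTTATATGACCGAGGTCGAGCTCAGACC-3'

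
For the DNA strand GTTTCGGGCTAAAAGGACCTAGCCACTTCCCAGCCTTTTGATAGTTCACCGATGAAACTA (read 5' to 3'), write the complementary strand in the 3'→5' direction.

3'-CAAAGCCCGATTTTCCTGGATCGGTGAAGGGTCGGAAAACTATCAAGTGGCTACTTTGAT-5'

Base-pairing A↔T, G↔C gives the complement. The complementary strand is antiparallel, so paired with a 5'→3' strand it runs 3'→5'.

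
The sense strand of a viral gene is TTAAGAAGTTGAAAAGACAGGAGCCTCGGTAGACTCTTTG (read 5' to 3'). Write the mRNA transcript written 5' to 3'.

5'-UUAAGAAGUUGAAAAGACAGGAGCCUCGGUAGACUCUUUG-3'

The mRNA is synthesized from the template strand, so it matches the coding strand with T replaced by U.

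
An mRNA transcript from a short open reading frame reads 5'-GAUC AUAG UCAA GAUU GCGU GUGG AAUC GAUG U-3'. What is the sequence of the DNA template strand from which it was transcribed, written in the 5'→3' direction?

Replace U with T to get the coding DNA strand: GATCATAGTCAAGATTGCGTGTGGAATCGATGT. The template strand is its reverse complement (complement CTAGTATCAGTTCTAACGCACACCTTAGCTACA, then reverse).

5′-ACATCGATTCCACACGCAATCTTGACTATGATC-3′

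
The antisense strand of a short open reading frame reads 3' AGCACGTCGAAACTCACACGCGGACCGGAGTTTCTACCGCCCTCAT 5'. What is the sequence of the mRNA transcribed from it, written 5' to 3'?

5'-UCGUGCAGCUUUGAGUGUGCGCCUGGCCUCAAAGAUGGCGGGAGUA-3'

Reading the template 3'→5' as shown, RNA polymerase pairs each base (A→U, T→A, G↔C) to build mRNA 5'→3' directly.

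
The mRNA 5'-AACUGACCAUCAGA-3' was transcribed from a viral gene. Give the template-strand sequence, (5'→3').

5'-TCTGATGGTCAGTT-3'

Replace U with T to get the coding DNA strand: AACTGACCATCAGA. The template strand is its reverse complement (complement TTGACTGGTAGTCT, then reverse).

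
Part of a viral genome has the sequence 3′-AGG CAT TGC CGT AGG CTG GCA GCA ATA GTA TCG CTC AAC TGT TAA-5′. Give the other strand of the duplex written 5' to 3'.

The strand is given 3'→5', so its complement runs 5'→3' in the same left-to-right order: pair each base A↔T, G↔C.

5′-TCCGTAACGGCATCCGACCGTCGTTATCATAGCGAGTTGACAATT-3′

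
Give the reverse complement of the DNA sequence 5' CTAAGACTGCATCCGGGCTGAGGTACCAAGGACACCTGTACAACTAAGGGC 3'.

Complement each base (A↔T, G↔C): GATTCTGACGTAGGCCCGACTCCATGGTTCCTGTGGACATGTTGATTCCCG. Then reverse.

5'-GCCCTTAGTTGTACAGGTGTCCTTGGTACCTCAGCCCGGATGCAGTCTTAG-3'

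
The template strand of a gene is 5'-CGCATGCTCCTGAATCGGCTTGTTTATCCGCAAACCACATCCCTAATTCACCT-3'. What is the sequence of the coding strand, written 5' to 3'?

The coding strand is complementary and antiparallel to the template: take the complement (A↔T, G↔C) and reverse.

5'-AGGTGAATTAGGGATGTGGTTTGCGGATAAACAAGCCGATTCAGGAGCATGCG-3'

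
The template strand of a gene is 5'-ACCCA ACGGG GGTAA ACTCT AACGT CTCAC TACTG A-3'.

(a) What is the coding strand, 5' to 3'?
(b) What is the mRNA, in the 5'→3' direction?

(a) The coding strand is the reverse complement of the template: complement TGGGTTGCCCCCATTTGAGATTGCAGAGTGATGACT, then reverse.
(b) mRNA has the coding-strand sequence with T→U.

(a) 5′-TCAGTAGTGAGACGTTAGAGTTTACCCCCGTTGGGT-3′
(b) 5'-UCAGUAGUGAGACGUUAGAGUUUACCCCCGUUGGGU-3'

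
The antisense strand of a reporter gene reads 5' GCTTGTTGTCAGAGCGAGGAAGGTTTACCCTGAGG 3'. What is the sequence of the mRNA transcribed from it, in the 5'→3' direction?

5′-CCUCAGGGUAAACCUUCCUCGCUCUGACAACAAGC-3′

RNA polymerase reads the template 3'→5' and synthesizes mRNA 5'→3' by base-pairing (A→U, T→A, G↔C). The complement of the template is CGAACAACAGTCTCGCTCCTTCCAAATGGGACTCC; antiparallel, so 5'→3' the coding strand is CCTCAGGGTAAACCTTCCTCGCTCTGACAACAAGC. Replace T with U for the mRNA.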